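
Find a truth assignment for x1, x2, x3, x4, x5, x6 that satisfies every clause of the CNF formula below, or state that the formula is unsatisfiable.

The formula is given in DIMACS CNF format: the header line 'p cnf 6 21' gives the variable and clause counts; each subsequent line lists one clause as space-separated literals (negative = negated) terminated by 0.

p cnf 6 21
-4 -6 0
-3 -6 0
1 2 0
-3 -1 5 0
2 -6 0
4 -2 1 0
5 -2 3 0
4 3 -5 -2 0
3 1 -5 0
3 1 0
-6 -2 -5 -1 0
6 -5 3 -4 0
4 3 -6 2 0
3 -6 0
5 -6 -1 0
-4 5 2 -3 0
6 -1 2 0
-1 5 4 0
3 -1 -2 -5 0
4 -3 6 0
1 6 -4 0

x1: True; x2: True; x3: True; x4: True; x5: True; x6: False

Case x4 = True:
The clause (¬x6) is unit, so x6 = False.
The clause (x1) is unit, so x1 = True.
The clause (x2) is unit, so x2 = True.
Case x3 = True:
The clause (x5) is unit, so x5 = True.
All clauses are satisfied.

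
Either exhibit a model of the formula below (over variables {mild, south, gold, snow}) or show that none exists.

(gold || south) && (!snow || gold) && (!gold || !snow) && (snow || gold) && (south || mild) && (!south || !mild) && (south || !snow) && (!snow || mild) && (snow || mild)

mild: true, south: false, gold: true, snow: false

Suppose gold = true.
(!snow) alone gives snow = false.
(mild) alone gives mild = true.
(!south) alone gives south = false.
Every clause now holds.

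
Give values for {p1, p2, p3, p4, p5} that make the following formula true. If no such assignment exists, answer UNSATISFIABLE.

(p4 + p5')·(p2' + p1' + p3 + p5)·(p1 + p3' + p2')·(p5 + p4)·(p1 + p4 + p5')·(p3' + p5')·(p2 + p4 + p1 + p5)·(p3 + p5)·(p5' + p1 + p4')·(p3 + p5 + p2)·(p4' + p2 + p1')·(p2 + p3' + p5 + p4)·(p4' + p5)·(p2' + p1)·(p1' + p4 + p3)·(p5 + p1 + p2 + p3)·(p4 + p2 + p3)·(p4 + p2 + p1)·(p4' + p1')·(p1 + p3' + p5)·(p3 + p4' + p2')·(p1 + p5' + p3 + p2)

UNSATISFIABLE

Branch on p4: set p4 = 1.
The clause (p5) is unit, so p5 = 1.
The clause (p3') is unit, so p3 = 0.
The clause (p1) is unit, so p1 = 1.
Now (p1') is unsatisfied and unit — conflict.
That branch fails; take p4 = 0 instead.
The clause (p5') is unit, so p5 = 0.
Now (p5) is unsatisfied and unit — conflict.
Both values of p4 lead to a conflict.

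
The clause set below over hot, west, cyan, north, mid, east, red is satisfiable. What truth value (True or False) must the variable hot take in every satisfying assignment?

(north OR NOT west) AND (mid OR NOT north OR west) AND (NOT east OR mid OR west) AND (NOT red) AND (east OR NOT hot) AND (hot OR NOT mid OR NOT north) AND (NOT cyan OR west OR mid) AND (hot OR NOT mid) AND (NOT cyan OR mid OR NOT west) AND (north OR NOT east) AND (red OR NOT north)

Suppose hot = true.
Unit clause (NOT red) forces red = false.
Unit clause (east) forces east = true.
Unit clause (north) forces north = true.
That conflicts with the unit clause (NOT north).
So every satisfying assignment has hot = False.

False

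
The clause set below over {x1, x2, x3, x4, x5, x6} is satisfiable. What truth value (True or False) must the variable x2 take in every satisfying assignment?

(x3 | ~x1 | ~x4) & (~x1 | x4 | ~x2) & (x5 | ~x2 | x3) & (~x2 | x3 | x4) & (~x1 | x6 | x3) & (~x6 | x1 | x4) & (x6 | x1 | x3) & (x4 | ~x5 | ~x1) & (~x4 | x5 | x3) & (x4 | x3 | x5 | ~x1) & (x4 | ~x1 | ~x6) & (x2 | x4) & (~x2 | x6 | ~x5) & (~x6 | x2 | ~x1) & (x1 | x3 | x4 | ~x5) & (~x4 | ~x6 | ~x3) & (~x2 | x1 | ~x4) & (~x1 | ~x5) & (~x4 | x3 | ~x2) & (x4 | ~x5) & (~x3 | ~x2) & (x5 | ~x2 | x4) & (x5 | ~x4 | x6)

False

Suppose x2 = 1.
(~x3) alone gives x3 = 0.
(x5) alone gives x5 = 1.
(x4) alone gives x4 = 1.
That conflicts with the unit clause (~x4).
So every satisfying assignment has x2 = False.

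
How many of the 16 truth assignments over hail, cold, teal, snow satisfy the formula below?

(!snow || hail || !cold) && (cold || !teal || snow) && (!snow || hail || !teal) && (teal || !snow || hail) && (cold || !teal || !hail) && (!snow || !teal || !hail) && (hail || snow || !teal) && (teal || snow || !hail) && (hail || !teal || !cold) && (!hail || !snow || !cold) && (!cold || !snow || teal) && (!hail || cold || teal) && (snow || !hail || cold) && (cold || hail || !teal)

There are 2^4 = 16 truth assignments over (hail, cold, teal, snow).
Split on cold. With cold = true, the clauses containing cold are satisfied and !cold drops from the rest; 2 of the 2^3 = 8 assignments to the other variables satisfy what remains.
With cold = false, by the same count on the reduced clause set, 1 assignment works.
(One model: hail=F, cold=F, teal=F, snow=F.)
Total: 2 + 1 = 3.

3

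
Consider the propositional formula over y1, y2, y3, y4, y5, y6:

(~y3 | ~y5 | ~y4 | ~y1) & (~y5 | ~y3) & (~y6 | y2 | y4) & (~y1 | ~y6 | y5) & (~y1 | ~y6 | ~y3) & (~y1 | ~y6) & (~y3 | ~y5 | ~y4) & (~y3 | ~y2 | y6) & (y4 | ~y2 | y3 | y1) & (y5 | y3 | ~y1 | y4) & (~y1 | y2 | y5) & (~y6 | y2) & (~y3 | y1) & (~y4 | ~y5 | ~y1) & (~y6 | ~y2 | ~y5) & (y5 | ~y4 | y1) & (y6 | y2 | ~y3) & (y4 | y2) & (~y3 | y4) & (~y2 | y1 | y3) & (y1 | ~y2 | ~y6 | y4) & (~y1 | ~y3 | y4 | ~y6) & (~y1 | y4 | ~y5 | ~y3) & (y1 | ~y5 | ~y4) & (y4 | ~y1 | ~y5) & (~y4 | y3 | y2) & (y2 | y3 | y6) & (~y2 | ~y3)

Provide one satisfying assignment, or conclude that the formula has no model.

y1: 1, y2: 1, y3: 0, y4: 1, y5: 0, y6: 0

Branch on y5: set y5 = 0.
Branch on y1: set y1 = 1.
From the singleton clause (~y6), y6 = 0.
From the singleton clause (y2), y2 = 1.
From the singleton clause (~y3), y3 = 0.
From the singleton clause (y4), y4 = 1.
All clauses are satisfied.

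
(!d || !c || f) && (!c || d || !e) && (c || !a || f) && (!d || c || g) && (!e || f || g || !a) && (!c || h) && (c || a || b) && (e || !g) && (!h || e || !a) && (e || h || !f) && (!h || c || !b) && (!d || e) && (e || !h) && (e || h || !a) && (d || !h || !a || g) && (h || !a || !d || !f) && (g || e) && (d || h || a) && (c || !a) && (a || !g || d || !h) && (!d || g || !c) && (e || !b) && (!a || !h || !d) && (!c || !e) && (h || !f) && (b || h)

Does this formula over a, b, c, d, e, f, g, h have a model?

Case c = false:
From the singleton clause (!a), a = false.
From the singleton clause (b), b = true.
From the singleton clause (!h), h = false.
From the singleton clause (d), d = true.
From the singleton clause (g), g = true.
From the singleton clause (e), e = true.
From the singleton clause (!f), f = false.
This assignment satisfies each clause.
A satisfying assignment: a ↦ false; b ↦ true; c ↦ false; d ↦ true; e ↦ true; f ↦ false; g ↦ true; h ↦ false.

Satisfiable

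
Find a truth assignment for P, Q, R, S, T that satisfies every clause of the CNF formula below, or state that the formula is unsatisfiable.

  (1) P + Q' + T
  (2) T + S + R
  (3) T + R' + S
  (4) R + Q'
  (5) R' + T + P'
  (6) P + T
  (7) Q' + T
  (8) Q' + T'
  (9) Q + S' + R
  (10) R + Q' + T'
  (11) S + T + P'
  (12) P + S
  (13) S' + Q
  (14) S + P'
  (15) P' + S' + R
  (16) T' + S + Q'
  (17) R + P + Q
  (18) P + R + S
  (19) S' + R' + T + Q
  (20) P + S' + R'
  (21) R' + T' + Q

Try R = 1.
Try T = 1.
(Q') alone gives Q = 0.
But (Q) is also a unit clause — contradiction.
So T must be the other value — set T = 0.
(S) alone gives S = 1.
(P') alone gives P = 0.
But (P) is also a unit clause — contradiction.
Both values of T lead to a conflict.
So R must be the other value — set R = 0.
(Q') alone gives Q = 0.
(S') alone gives S = 0.
(T) alone gives T = 1.
(P) alone gives P = 1.
But (P') is also a unit clause — contradiction.
Both values of R lead to a conflict.

UNSATISFIABLE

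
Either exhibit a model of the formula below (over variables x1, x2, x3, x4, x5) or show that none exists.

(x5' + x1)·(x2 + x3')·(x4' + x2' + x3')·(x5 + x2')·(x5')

The clause (x5') is unit, so x5 = 0.
The clause (x2') is unit, so x2 = 0.
The clause (x3') is unit, so x3 = 0.
Every clause is now satisfied; x1, x4 are unconstrained.

x1 ↦ 1,  x2 ↦ 0,  x3 ↦ 0,  x4 ↦ 0,  x5 ↦ 0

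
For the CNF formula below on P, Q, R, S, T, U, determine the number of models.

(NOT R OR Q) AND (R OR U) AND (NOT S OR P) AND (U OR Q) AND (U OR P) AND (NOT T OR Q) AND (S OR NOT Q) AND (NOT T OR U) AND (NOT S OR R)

There are 2^6 = 64 truth assignments over (P, Q, R, S, T, U).
Split on Q. With Q = true, the clauses containing Q are satisfied and NOT Q drops from the rest; 3 of the 2^5 = 32 assignments to the other variables satisfy what remains.
With Q = false, by the same count on the reduced clause set, 2 assignments work.
Total: 3 + 2 = 5.

5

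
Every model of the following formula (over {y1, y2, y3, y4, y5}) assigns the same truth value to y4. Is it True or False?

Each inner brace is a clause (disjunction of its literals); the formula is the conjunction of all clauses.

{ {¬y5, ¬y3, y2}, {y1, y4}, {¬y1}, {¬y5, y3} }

True

Suppose y4 = False.
(y1) alone gives y1 = True.
But (¬y1) is also a unit clause — contradiction.
So every satisfying assignment has y4 = True.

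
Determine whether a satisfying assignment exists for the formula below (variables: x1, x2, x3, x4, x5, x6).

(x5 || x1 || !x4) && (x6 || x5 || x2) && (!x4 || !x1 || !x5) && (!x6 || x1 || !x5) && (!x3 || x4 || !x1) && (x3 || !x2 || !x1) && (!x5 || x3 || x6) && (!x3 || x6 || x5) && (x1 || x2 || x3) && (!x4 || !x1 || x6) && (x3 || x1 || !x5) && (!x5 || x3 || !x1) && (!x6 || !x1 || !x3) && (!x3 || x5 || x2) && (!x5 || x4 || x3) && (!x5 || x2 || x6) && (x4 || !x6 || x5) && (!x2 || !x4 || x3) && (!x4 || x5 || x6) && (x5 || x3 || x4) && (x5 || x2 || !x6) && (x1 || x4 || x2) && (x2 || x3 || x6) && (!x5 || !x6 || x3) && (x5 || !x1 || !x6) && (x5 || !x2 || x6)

Yes

Case x5 = true:
Case x4 = false:
Unit clause (x3) forces x3 = true.
Unit clause (!x1) forces x1 = false.
Unit clause (!x6) forces x6 = false.
Unit clause (x2) forces x2 = true.
All clauses are satisfied.
A satisfying assignment: x1=false,  x2=true,  x3=true,  x4=false,  x5=true,  x6=false.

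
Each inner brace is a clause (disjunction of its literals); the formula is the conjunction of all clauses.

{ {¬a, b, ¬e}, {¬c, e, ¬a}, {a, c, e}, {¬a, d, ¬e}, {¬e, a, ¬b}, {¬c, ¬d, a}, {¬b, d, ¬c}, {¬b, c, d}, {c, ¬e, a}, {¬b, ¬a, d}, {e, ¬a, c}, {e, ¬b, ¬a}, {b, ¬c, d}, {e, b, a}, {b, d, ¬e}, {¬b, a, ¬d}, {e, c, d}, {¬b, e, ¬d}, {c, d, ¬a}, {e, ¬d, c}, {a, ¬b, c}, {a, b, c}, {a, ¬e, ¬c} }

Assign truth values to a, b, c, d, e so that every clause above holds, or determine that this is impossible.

a: True, b: True, c: True, d: True, e: True

Suppose a = True.
Suppose b = True.
Unit clause (d) forces d = True.
Unit clause (e) forces e = True.
No clause remains; c is free.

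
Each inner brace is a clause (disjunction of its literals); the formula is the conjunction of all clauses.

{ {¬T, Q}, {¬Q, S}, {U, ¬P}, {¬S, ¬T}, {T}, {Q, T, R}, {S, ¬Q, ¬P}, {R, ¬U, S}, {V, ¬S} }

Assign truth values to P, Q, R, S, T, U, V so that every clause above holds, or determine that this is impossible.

The clause (T) is unit, so T = True.
The clause (Q) is unit, so Q = True.
The clause (S) is unit, so S = True.
Now (¬S) is unsatisfied and unit — conflict.

UNSATISFIABLE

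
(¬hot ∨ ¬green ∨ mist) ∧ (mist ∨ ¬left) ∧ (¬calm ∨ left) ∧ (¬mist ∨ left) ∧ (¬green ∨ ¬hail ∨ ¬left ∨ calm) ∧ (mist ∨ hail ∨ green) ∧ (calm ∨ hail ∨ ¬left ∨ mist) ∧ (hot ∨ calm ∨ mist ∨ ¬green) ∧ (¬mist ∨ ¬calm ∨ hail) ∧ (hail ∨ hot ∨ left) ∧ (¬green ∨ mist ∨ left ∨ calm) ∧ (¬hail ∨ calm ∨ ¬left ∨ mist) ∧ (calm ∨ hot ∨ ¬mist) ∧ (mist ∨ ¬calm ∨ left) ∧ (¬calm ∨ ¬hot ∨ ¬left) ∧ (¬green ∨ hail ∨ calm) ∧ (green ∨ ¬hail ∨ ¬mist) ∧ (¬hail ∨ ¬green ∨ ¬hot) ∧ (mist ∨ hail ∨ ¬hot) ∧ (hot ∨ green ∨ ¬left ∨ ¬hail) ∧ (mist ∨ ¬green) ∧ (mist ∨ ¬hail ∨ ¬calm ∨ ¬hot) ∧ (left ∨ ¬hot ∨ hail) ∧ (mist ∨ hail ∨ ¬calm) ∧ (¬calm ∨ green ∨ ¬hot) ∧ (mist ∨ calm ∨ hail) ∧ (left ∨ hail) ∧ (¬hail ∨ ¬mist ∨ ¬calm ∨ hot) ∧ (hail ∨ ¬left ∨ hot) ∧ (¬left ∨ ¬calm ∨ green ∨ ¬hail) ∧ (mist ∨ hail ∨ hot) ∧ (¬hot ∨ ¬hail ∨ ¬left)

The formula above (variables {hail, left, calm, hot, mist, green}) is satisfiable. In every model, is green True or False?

False

Suppose green = True.
From the singleton clause (mist), mist = True.
From the singleton clause (left), left = True.
Case hail = False:
From the singleton clause (¬calm), calm = False.
But (calm) is also a unit clause — contradiction.
So hail must be the other value — set hail = True.
From the singleton clause (calm), calm = True.
From the singleton clause (¬hot), hot = False.
But (hot) is also a unit clause — contradiction.
Either choice for hail ends in contradiction.
So every satisfying assignment has green = False.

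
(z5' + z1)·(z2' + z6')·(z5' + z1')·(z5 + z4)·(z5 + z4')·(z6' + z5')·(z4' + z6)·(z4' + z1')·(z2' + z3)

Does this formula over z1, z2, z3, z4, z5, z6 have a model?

No

Suppose z5 = 0.
From the singleton clause (z4), z4 = 1.
But (z4') is also a unit clause — contradiction.
Undo z5 and try z5 = 1.
From the singleton clause (z1), z1 = 1.
But (z1') is also a unit clause — contradiction.
Both values of z5 lead to a conflict.
No assignment satisfies every clause.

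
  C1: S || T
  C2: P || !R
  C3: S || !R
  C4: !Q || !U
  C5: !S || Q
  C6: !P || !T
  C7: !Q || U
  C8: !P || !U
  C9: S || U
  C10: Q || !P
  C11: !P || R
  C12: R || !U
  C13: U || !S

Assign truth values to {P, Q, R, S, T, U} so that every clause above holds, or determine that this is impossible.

UNSATISFIABLE

Try S = true.
(Q) alone gives Q = true.
(!U) alone gives U = false.
Now (U) is unsatisfied and unit — conflict.
Undo S and try S = false.
(T) alone gives T = true.
(!R) alone gives R = false.
(!P) alone gives P = false.
(U) alone gives U = true.
Now (!U) is unsatisfied and unit — conflict.
Both values of S lead to a conflict.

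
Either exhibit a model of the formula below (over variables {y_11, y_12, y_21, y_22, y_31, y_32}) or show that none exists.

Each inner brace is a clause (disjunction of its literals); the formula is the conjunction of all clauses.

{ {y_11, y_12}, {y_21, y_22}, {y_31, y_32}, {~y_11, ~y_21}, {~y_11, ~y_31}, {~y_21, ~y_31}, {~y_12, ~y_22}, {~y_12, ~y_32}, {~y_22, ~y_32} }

Suppose y_11 = 1.
Unit clause (~y_21) forces y_21 = 0.
Unit clause (y_22) forces y_22 = 1.
Unit clause (~y_31) forces y_31 = 0.
Unit clause (y_32) forces y_32 = 1.
Now (~y_32) is unsatisfied and unit — conflict.
So y_11 must be the other value — set y_11 = 0.
Unit clause (y_12) forces y_12 = 1.
Unit clause (~y_22) forces y_22 = 0.
Unit clause (y_21) forces y_21 = 1.
Unit clause (~y_31) forces y_31 = 0.
Unit clause (y_32) forces y_32 = 1.
Now (~y_32) is unsatisfied and unit — conflict.
Either choice for y_11 ends in contradiction.

UNSATISFIABLE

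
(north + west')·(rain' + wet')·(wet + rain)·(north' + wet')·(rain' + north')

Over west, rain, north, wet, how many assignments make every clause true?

2

There are 2^4 = 16 truth assignments over (west, rain, north, wet).
Check each against the 5 clauses (columns in the order west, rain, north, wet):
  F F F F  ✗ fails (wet + rain)
  F F F T  ✓ satisfies all
  F F T F  ✗ fails (wet + rain)
  F F T T  ✗ fails (north' + wet')
  F T F F  ✓ satisfies all
  F T F T  ✗ fails (rain' + wet')
  F T T F  ✗ fails (rain' + north')
  F T T T  ✗ fails (rain' + wet')
  T F F F  ✗ fails (north + west')
  T F F T  ✗ fails (north + west')
  T F T F  ✗ fails (wet + rain)
  T F T T  ✗ fails (north' + wet')
  T T F F  ✗ fails (north + west')
  T T F T  ✗ fails (north + west')
  T T T F  ✗ fails (rain' + north')
  T T T T  ✗ fails (rain' + wet')
2 of the 16 rows are models.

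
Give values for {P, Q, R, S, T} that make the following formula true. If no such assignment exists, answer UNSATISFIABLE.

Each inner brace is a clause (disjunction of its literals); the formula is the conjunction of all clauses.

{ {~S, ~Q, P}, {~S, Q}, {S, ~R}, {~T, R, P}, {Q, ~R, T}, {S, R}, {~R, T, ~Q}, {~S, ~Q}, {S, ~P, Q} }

UNSATISFIABLE

Try S = 0.
(~R) alone gives R = 0.
But (R) is also a unit clause — contradiction.
That branch fails; take S = 1 instead.
(Q) alone gives Q = 1.
But (~Q) is also a unit clause — contradiction.
Neither S = 1 nor S = 0 works.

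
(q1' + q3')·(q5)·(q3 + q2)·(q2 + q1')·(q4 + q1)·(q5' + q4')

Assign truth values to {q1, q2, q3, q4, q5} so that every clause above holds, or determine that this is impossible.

From the singleton clause (q5), q5 = 1.
From the singleton clause (q4'), q4 = 0.
From the singleton clause (q1), q1 = 1.
From the singleton clause (q3'), q3 = 0.
From the singleton clause (q2), q2 = 1.
Every clause now holds.

q1 ↦ 1; q2 ↦ 1; q3 ↦ 0; q4 ↦ 0; q5 ↦ 1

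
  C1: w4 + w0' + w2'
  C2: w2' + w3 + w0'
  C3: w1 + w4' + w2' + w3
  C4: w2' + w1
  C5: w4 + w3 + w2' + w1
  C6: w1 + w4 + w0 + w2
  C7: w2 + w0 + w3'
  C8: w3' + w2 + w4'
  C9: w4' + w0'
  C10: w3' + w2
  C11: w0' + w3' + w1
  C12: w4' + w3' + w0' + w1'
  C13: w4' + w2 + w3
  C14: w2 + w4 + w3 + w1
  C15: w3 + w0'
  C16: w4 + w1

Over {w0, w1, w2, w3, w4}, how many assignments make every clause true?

There are 2^5 = 32 truth assignments over (w0, w1, w2, w3, w4).
Split on w3. With w3 = 1, the clauses containing w3 are satisfied and w3' drops from the rest; 2 of the 2^4 = 16 assignments to the other variables satisfy what remains.
With w3 = 0, by the same count on the reduced clause set, 3 assignments work.
(One model: w0=F, w1=T, w2=F, w3=F, w4=F.)
Total: 2 + 3 = 5.

5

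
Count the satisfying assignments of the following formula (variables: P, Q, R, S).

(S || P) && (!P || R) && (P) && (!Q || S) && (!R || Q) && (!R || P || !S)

There are 2^4 = 16 truth assignments over (P, Q, R, S).
Check each against the 6 clauses (columns in the order P, Q, R, S):
  F F F F  ✗ fails (S || P)
  F F F T  ✗ fails (P)
  F F T F  ✗ fails (S || P)
  F F T T  ✗ fails (P)
  F T F F  ✗ fails (S || P)
  F T F T  ✗ fails (P)
  F T T F  ✗ fails (S || P)
  F T T T  ✗ fails (P)
  T F F F  ✗ fails (!P || R)
  T F F T  ✗ fails (!P || R)
  T F T F  ✗ fails (!R || Q)
  T F T T  ✗ fails (!R || Q)
  T T F F  ✗ fails (!P || R)
  T T F T  ✗ fails (!P || R)
  T T T F  ✗ fails (!Q || S)
  T T T T  ✓ satisfies all
1 of the 16 rows is a model.

1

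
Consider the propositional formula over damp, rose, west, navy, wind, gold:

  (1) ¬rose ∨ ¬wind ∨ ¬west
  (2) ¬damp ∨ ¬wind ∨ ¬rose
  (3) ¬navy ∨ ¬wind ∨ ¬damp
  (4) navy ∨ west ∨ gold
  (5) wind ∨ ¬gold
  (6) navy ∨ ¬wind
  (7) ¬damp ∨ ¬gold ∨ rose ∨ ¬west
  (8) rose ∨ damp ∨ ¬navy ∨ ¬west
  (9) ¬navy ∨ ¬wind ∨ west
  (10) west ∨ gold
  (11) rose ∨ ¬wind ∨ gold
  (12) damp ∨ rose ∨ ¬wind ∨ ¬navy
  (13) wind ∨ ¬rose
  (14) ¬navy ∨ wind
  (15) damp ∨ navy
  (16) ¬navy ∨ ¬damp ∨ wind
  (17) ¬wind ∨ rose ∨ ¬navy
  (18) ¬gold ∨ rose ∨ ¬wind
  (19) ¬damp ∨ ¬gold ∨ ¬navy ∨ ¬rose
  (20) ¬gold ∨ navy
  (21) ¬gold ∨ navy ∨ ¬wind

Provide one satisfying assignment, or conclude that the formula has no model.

Case wind = False:
Unit clause (¬gold) forces gold = False.
Unit clause (west) forces west = True.
Unit clause (¬rose) forces rose = False.
Unit clause (¬navy) forces navy = False.
Unit clause (damp) forces damp = True.
All clauses are satisfied.

damp ↦ True; rose ↦ False; west ↦ True; navy ↦ False; wind ↦ False; gold ↦ False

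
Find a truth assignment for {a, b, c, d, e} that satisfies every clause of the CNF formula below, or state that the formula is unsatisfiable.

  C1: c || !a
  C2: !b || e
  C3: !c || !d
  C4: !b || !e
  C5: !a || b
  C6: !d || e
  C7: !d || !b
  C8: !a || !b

a: false, b: false, c: true, d: false, e: true

Suppose c = true.
From the singleton clause (!d), d = false.
Suppose b = false.
From the singleton clause (!a), a = false.
No clause remains; e is free.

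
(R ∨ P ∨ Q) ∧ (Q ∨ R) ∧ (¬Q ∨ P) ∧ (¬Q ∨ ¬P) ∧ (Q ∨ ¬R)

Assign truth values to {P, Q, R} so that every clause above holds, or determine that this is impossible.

UNSATISFIABLE

Branch on Q: set Q = True.
The clause (P) is unit, so P = True.
But (¬P) is also a unit clause — contradiction.
So Q must be the other value — set Q = False.
The clause (R) is unit, so R = True.
But (¬R) is also a unit clause — contradiction.
Both values of Q lead to a conflict.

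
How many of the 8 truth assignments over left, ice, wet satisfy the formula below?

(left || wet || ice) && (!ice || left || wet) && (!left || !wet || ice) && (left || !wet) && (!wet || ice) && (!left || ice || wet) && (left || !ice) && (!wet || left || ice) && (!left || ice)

2

There are 2^3 = 8 truth assignments over (left, ice, wet).
Check each against the 9 clauses (columns in the order left, ice, wet):
  F F F  ✗ fails (left || wet || ice)
  F F T  ✗ fails (left || !wet)
  F T F  ✗ fails (!ice || left || wet)
  F T T  ✗ fails (left || !wet)
  T F F  ✗ fails (!left || ice || wet)
  T F T  ✗ fails (!left || !wet || ice)
  T T F  ✓ satisfies all
  T T T  ✓ satisfies all
2 of the 8 rows are models.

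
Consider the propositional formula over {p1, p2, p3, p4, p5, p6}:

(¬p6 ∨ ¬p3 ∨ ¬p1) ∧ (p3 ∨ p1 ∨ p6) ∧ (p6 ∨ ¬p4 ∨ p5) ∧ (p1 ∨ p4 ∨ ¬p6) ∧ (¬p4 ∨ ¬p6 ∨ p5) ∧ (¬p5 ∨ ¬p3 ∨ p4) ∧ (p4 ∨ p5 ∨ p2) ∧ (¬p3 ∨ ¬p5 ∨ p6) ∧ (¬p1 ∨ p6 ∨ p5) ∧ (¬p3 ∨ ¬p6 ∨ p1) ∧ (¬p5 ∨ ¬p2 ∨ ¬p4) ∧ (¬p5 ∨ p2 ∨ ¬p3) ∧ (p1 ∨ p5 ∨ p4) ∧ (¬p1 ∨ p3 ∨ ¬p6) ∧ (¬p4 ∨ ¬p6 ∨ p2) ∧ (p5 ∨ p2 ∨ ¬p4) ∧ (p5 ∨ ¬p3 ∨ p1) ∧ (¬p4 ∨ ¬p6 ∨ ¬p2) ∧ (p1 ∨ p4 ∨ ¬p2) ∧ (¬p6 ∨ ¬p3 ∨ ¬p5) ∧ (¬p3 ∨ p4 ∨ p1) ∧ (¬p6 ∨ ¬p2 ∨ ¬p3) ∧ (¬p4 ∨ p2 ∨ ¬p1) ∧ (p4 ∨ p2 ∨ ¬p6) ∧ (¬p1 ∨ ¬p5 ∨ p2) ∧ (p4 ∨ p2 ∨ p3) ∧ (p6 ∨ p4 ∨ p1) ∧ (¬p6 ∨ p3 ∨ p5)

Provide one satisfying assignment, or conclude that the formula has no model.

p1=True; p2=True; p3=False; p4=False; p5=True; p6=False

Branch on p6: set p6 = False.
Branch on p3: set p3 = False.
The clause (p1) is unit, so p1 = True.
The clause (p5) is unit, so p5 = True.
The clause (p2) is unit, so p2 = True.
The clause (¬p4) is unit, so p4 = False.
All clauses are satisfied.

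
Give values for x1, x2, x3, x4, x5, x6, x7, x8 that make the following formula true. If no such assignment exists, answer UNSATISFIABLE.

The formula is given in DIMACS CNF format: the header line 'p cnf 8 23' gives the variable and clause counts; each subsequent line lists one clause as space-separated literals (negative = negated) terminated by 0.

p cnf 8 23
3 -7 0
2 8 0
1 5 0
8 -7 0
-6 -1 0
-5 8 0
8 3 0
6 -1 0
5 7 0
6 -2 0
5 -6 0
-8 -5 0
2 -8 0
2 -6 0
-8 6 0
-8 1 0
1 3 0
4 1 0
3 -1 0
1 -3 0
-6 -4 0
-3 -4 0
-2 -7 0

Case x3 = True:
(x1) alone gives x1 = True.
(¬x6) alone gives x6 = False.
That conflicts with the unit clause (x6).
That branch fails; take x3 = False instead.
(¬x7) alone gives x7 = False.
(x8) alone gives x8 = True.
(x5) alone gives x5 = True.
That conflicts with the unit clause (¬x5).
Either choice for x3 ends in contradiction.

UNSATISFIABLE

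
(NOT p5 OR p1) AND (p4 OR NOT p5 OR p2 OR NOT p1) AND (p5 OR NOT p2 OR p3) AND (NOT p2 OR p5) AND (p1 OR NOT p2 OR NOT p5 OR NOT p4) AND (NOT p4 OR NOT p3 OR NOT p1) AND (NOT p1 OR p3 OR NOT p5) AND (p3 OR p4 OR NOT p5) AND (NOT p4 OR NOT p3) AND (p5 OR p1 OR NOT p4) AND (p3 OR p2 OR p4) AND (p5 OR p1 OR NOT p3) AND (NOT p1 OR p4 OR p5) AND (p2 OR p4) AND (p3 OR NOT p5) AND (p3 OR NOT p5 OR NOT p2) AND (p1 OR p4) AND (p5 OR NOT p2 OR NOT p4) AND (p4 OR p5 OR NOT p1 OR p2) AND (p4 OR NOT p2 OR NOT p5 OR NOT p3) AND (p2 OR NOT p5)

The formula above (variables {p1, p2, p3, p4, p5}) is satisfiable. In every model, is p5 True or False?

False

Suppose p5 = true.
(p1) alone gives p1 = true.
(p3) alone gives p3 = true.
(NOT p4) alone gives p4 = false.
(p2) alone gives p2 = true.
But (NOT p2) is also a unit clause — contradiction.
So every satisfying assignment has p5 = False.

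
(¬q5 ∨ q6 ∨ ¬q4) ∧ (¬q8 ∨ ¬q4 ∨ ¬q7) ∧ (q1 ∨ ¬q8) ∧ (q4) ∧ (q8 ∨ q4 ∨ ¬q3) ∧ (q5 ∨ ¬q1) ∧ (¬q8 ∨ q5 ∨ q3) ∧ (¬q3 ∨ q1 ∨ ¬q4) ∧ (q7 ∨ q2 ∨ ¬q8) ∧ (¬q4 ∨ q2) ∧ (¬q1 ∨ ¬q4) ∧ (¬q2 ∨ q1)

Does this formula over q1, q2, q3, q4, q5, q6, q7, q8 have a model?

No

The clause (q4) is unit, so q4 = True.
The clause (q2) is unit, so q2 = True.
The clause (¬q1) is unit, so q1 = False.
But (q1) is also a unit clause — contradiction.
No assignment satisfies every clause.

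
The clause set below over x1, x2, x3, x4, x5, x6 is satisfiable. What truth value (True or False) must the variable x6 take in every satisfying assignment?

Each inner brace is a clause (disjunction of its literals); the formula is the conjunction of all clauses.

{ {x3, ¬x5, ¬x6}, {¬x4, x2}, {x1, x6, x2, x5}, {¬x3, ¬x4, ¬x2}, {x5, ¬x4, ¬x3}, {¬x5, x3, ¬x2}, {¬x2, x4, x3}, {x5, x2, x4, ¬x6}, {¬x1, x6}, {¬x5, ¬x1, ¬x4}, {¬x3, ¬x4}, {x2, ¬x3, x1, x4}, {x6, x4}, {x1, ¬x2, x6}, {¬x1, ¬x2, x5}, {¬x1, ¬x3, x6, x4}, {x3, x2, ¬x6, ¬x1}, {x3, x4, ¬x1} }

Suppose x6 = False.
Unit clause (¬x1) forces x1 = False.
Unit clause (x4) forces x4 = True.
Unit clause (x2) forces x2 = True.
Now (¬x2) is unsatisfied and unit — conflict.
So every satisfying assignment has x6 = True.

True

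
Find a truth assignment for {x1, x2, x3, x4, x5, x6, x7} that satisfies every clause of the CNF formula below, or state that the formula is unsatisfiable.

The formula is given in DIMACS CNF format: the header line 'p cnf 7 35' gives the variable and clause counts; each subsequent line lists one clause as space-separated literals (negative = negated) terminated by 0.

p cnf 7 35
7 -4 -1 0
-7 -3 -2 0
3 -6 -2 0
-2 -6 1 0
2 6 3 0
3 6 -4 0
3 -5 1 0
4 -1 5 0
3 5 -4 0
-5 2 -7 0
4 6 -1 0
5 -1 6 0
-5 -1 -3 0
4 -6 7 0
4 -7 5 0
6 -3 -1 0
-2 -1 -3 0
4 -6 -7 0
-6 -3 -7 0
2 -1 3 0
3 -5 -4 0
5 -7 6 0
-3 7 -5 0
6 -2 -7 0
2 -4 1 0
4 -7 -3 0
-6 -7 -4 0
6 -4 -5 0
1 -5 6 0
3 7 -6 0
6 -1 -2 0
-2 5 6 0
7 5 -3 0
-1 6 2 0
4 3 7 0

UNSATISFIABLE

Case x7 = True:
Case x3 = False:
Case x6 = False:
Unit clause (x2) forces x2 = True.
But (¬x2) is also a unit clause — contradiction.
That branch fails; take x6 = True instead.
Unit clause (¬x2) forces x2 = False.
Unit clause (¬x5) forces x5 = False.
Unit clause (¬x4) forces x4 = False.
But (x4) is also a unit clause — contradiction.
Either choice for x6 ends in contradiction.
That branch fails; take x3 = True instead.
Unit clause (¬x2) forces x2 = False.
Unit clause (¬x5) forces x5 = False.
Unit clause (x4) forces x4 = True.
Unit clause (¬x6) forces x6 = False.
But (x6) is also a unit clause — contradiction.
Either choice for x3 ends in contradiction.
That branch fails; take x7 = False instead.
Case x4 = False:
Unit clause (¬x6) forces x6 = False.
Unit clause (¬x1) forces x1 = False.
Unit clause (¬x5) forces x5 = False.
Unit clause (¬x2) forces x2 = False.
Unit clause (x3) forces x3 = True.
But (¬x3) is also a unit clause — contradiction.
That branch fails; take x4 = True instead.
Unit clause (¬x1) forces x1 = False.
Unit clause (x2) forces x2 = True.
Unit clause (¬x6) forces x6 = False.
Unit clause (x3) forces x3 = True.
Unit clause (¬x5) forces x5 = False.
But (x5) is also a unit clause — contradiction.
Either choice for x4 ends in contradiction.
Either choice for x7 ends in contradiction.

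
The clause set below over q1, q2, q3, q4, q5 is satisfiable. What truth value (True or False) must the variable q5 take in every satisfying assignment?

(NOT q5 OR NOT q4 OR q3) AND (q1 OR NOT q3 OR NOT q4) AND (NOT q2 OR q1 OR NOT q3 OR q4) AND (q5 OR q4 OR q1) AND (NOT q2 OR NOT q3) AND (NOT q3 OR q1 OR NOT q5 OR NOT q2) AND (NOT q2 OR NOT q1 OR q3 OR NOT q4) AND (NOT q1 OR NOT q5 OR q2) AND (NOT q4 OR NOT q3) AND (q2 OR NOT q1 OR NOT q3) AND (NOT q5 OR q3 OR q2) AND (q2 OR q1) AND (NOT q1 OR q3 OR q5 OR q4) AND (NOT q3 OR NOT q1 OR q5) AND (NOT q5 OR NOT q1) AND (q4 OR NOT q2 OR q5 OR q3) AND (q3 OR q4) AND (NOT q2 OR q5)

False

Suppose q5 = true.
Unit clause (NOT q1) forces q1 = false.
Unit clause (q2) forces q2 = true.
Unit clause (NOT q3) forces q3 = false.
Unit clause (NOT q4) forces q4 = false.
But (q4) is also a unit clause — contradiction.
So every satisfying assignment has q5 = False.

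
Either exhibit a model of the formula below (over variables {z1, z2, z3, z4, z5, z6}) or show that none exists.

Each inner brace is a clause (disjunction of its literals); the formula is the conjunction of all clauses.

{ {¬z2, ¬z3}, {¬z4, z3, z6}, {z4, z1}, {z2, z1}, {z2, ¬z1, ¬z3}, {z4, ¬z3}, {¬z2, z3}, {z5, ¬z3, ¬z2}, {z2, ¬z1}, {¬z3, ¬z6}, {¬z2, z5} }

Suppose z2 = False.
The clause (z1) is unit, so z1 = True.
But (¬z1) is also a unit clause — contradiction.
That branch fails; take z2 = True instead.
The clause (¬z3) is unit, so z3 = False.
But (z3) is also a unit clause — contradiction.
Neither z2 = True nor z2 = False works.

UNSATISFIABLE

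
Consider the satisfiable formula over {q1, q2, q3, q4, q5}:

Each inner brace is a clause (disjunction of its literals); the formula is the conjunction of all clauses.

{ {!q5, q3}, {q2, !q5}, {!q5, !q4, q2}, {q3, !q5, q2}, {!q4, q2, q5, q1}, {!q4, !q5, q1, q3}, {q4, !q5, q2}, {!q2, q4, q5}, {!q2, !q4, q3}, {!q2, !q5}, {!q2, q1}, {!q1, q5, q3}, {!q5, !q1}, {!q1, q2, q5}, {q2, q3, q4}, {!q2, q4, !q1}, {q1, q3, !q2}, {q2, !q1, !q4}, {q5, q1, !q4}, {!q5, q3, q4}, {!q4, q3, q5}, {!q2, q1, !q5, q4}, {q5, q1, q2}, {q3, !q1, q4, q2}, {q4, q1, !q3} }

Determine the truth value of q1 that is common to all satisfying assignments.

True

Suppose q1 = false.
The clause (!q2) is unit, so q2 = false.
The clause (!q5) is unit, so q5 = false.
That conflicts with the unit clause (q5).
So every satisfying assignment has q1 = True.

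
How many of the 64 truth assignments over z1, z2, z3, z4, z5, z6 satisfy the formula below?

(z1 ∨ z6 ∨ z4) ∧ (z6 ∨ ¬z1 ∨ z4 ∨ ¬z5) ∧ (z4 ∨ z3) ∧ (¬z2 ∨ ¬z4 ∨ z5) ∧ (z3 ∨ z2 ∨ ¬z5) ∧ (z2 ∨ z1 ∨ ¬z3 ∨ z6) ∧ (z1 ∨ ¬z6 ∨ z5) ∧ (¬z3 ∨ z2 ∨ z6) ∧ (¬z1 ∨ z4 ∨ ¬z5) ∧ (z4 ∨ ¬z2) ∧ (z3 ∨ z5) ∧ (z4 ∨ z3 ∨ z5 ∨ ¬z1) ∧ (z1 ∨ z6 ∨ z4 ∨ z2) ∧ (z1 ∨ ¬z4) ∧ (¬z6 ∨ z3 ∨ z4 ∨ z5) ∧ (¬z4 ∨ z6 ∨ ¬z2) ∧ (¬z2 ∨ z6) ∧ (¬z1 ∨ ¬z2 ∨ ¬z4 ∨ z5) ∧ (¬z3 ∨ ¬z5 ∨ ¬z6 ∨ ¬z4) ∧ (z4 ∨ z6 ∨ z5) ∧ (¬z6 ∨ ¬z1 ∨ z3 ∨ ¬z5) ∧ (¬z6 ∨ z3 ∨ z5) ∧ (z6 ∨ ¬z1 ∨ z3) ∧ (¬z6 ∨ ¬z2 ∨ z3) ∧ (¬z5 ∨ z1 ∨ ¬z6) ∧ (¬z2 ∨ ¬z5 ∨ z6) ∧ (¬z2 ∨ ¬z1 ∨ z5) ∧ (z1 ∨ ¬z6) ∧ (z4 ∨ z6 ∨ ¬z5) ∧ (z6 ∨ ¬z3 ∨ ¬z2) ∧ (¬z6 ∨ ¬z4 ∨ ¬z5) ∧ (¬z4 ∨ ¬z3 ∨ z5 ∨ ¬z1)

1

There are 2^6 = 64 truth assignments over (z1, z2, z3, z4, z5, z6).
Split on z5. With z5 = True, the clauses containing z5 are satisfied and ¬z5 drops from the rest; 0 of the 2^5 = 32 assignments to the other variables satisfy what remains.
With z5 = False, by the same count on the reduced clause set, 1 assignment works.
(One model: z1=T, z2=F, z3=T, z4=F, z5=F, z6=T.)
Total: 0 + 1 = 1.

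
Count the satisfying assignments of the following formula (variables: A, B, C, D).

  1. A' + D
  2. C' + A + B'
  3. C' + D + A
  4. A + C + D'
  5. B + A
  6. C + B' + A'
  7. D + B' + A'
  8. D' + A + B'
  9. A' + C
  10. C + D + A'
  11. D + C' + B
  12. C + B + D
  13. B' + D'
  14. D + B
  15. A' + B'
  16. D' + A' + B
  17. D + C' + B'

1

There are 2^4 = 16 truth assignments over (A, B, C, D).
Split on D. With D = 1, the clauses containing D are satisfied and D' drops from the rest; 0 of the 2^3 = 8 assignments to the other variables satisfy what remains.
With D = 0, by the same count on the reduced clause set, 1 assignment works.
(One model: A=F, B=T, C=F, D=F.)
Total: 0 + 1 = 1.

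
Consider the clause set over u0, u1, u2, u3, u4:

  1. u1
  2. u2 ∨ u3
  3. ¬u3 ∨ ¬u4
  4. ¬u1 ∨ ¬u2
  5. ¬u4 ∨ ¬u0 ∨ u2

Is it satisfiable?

Yes, satisfiable

The clause (u1) is unit, so u1 = True.
The clause (¬u2) is unit, so u2 = False.
The clause (u3) is unit, so u3 = True.
The clause (¬u4) is unit, so u4 = False.
Every clause is now satisfied; u0 is unconstrained.
A satisfying assignment: u0: False; u1: True; u2: False; u3: True; u4: False.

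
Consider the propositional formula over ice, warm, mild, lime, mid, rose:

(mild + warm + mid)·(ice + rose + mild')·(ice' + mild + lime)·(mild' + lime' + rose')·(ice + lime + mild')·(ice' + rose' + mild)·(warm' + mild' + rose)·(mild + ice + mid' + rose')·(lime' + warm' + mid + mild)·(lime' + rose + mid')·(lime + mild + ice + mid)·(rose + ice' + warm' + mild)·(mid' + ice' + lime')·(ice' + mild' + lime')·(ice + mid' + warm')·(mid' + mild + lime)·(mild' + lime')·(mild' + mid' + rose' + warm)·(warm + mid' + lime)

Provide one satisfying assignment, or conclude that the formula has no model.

ice: 1, warm: 0, mild: 1, lime: 0, mid: 0, rose: 1

Suppose mild = 1.
(lime') alone gives lime = 0.
(ice) alone gives ice = 1.
Suppose warm = 0.
(mid') alone gives mid = 0.
Every clause is now satisfied; rose is unconstrained.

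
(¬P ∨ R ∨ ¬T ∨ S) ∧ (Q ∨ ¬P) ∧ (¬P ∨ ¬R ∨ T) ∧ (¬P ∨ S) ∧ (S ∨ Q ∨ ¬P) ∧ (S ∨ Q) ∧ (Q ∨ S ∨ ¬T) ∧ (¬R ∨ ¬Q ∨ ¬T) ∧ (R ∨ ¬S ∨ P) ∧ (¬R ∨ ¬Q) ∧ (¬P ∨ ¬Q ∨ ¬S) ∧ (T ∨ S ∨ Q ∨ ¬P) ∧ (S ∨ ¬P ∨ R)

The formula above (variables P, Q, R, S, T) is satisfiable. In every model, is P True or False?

False

Suppose P = True.
The clause (Q) is unit, so Q = True.
The clause (S) is unit, so S = True.
Now (¬S) is unsatisfied and unit — conflict.
So every satisfying assignment has P = False.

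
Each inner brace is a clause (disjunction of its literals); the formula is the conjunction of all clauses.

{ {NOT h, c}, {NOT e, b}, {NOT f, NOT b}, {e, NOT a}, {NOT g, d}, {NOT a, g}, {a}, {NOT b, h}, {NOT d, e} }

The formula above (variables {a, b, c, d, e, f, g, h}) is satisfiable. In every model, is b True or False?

Suppose b = false.
The clause (NOT e) is unit, so e = false.
The clause (NOT a) is unit, so a = false.
Now (a) is unsatisfied and unit — conflict.
So every satisfying assignment has b = True.

True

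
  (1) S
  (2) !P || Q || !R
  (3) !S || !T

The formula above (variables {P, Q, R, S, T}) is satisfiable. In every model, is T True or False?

False

Suppose T = true.
The clause (S) is unit, so S = true.
But (!S) is also a unit clause — contradiction.
So every satisfying assignment has T = False.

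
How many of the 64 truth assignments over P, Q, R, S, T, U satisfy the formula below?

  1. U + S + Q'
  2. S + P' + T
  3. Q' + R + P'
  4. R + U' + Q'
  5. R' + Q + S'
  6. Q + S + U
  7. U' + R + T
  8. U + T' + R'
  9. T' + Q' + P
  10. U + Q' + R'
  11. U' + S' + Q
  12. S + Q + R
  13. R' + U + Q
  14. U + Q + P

11

There are 2^6 = 64 truth assignments over (P, Q, R, S, T, U).
Split on R. With R = 1, the clauses containing R are satisfied and R' drops from the rest; 8 of the 2^5 = 32 assignments to the other variables satisfy what remains.
With R = 0, by the same count on the reduced clause set, 3 assignments work.
(One model: P=F, Q=F, R=T, S=F, T=F, U=T.)
Total: 8 + 3 = 11.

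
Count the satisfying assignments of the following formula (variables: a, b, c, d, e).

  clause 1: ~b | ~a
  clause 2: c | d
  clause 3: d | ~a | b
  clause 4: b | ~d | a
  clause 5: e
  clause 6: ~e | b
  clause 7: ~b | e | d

3

There are 2^5 = 32 truth assignments over (a, b, c, d, e).
Split on c. With c = 1, the clauses containing c are satisfied and ~c drops from the rest; 2 of the 2^4 = 16 assignments to the other variables satisfy what remains.
With c = 0, by the same count on the reduced clause set, 1 assignment works.
(One model: a=F, b=T, c=F, d=T, e=T.)
Total: 2 + 1 = 3.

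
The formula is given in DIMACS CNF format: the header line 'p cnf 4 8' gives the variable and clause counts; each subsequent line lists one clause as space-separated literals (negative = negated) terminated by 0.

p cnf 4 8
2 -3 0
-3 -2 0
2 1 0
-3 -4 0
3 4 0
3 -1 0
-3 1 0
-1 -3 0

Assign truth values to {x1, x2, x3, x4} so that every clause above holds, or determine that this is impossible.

Case x2 = True:
(¬x3) alone gives x3 = False.
(x4) alone gives x4 = True.
(¬x1) alone gives x1 = False.
Every clause now holds.

x1=False,  x2=True,  x3=False,  x4=True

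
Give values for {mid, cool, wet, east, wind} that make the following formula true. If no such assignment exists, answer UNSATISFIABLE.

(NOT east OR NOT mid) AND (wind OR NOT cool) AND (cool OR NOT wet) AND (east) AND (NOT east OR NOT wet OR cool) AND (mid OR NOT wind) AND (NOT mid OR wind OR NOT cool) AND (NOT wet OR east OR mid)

The clause (east) is unit, so east = true.
The clause (NOT mid) is unit, so mid = false.
The clause (NOT wind) is unit, so wind = false.
The clause (NOT cool) is unit, so cool = false.
The clause (NOT wet) is unit, so wet = false.
All clauses are satisfied.

mid ↦ false, cool ↦ false, wet ↦ false, east ↦ true, wind ↦ false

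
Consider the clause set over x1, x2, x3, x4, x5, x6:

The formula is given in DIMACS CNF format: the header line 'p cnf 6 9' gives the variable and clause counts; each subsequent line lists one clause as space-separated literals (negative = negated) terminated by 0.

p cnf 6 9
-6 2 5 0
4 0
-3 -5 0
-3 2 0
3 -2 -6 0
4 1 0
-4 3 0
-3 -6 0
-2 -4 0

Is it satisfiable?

Unit clause (x4) forces x4 = True.
Unit clause (x3) forces x3 = True.
Unit clause (¬x5) forces x5 = False.
Unit clause (x2) forces x2 = True.
That conflicts with the unit clause (¬x2).
No assignment satisfies every clause.

No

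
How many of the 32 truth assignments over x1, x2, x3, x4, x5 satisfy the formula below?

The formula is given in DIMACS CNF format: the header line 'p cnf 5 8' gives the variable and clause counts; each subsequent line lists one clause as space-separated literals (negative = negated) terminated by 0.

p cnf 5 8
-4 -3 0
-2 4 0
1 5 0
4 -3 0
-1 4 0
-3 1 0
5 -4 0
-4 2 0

There are 2^5 = 32 truth assignments over (x1, x2, x3, x4, x5).
Split on x5. With x5 = True, the clauses containing x5 are satisfied and ¬x5 drops from the rest; 3 of the 2^4 = 16 assignments to the other variables satisfy what remains.
With x5 = False, by the same count on the reduced clause set, 0 assignments work.
(One model: x1=F, x2=F, x3=F, x4=F, x5=T.)
Total: 3 + 0 = 3.

3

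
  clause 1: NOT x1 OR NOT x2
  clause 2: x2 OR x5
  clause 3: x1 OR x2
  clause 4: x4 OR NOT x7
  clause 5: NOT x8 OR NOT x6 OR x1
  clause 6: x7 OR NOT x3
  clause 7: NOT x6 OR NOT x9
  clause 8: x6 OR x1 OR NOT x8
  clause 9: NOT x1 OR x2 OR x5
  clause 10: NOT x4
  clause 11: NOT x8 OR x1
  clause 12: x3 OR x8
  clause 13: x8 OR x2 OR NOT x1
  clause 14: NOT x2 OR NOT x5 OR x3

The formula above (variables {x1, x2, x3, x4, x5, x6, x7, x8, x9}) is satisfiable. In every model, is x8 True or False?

True

Suppose x8 = false.
From the singleton clause (NOT x4), x4 = false.
From the singleton clause (NOT x7), x7 = false.
From the singleton clause (NOT x3), x3 = false.
Now (x3) is unsatisfied and unit — conflict.
So every satisfying assignment has x8 = True.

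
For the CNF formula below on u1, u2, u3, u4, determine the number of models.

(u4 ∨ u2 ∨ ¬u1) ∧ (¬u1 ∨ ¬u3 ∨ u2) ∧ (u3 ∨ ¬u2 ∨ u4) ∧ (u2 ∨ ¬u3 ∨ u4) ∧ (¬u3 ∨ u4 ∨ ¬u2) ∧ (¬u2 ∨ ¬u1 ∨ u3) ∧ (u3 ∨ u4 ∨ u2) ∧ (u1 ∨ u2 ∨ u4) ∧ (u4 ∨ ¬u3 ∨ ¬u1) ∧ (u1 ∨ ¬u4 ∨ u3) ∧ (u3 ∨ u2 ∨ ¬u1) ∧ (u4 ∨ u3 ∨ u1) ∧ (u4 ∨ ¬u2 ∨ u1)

3

There are 2^4 = 16 truth assignments over (u1, u2, u3, u4).
Check each against the 13 clauses (columns in the order u1, u2, u3, u4):
  F F F F  ✗ fails (u3 ∨ u4 ∨ u2)
  F F F T  ✗ fails (u1 ∨ ¬u4 ∨ u3)
  F F T F  ✗ fails (u2 ∨ ¬u3 ∨ u4)
  F F T T  ✓ satisfies all
  F T F F  ✗ fails (u3 ∨ ¬u2 ∨ u4)
  F T F T  ✗ fails (u1 ∨ ¬u4 ∨ u3)
  F T T F  ✗ fails (¬u3 ∨ u4 ∨ ¬u2)
  F T T T  ✓ satisfies all
  T F F F  ✗ fails (u4 ∨ u2 ∨ ¬u1)
  T F F T  ✗ fails (u3 ∨ u2 ∨ ¬u1)
  T F T F  ✗ fails (u4 ∨ u2 ∨ ¬u1)
  T F T T  ✗ fails (¬u1 ∨ ¬u3 ∨ u2)
  T T F F  ✗ fails (u3 ∨ ¬u2 ∨ u4)
  T T F T  ✗ fails (¬u2 ∨ ¬u1 ∨ u3)
  T T T F  ✗ fails (¬u3 ∨ u4 ∨ ¬u2)
  T T T T  ✓ satisfies all
3 of the 16 rows are models.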